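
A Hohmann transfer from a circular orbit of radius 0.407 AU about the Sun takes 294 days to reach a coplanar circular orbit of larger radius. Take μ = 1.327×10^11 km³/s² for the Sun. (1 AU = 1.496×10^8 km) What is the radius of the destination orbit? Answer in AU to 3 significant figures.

r₂ = 2.34 AU

In km: r₁ = 0.407 × 1.496×10^8 = 6.08872×10^7 km.
Transfer time t = 294 days = 2.54016×10^7 s, and t = π√(a_t³/μ).
So a_t = (μ t²/π²)^(1/3) = (1.327×10^11 × (2.54016×10^7)² / π²)^(1/3) = 2.0548×10^8 km.
Since a_t = (r₁ + r₂)/2, r₂ = 2a_t − r₁ = 2×2.0548×10^8 − 6.08872×10^7 = 3.500728×10^8 km.
In AU: r₂ = 3.500728×10^8 / 1.496×10^8 = 2.34 AU.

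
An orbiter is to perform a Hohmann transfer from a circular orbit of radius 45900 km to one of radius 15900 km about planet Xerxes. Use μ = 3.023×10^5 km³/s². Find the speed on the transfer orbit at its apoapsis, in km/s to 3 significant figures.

v = 1.84 km/s

Transfer-ellipse semi-major axis a_t = (r₁ + r₂)/2 = (45900 + 15900)/2 = 30900 km.
At apoapsis, r = 45900 km.
From the vis-viva equation, v = √[μ(2/r − 1/a_t)] = 1.841 km/s.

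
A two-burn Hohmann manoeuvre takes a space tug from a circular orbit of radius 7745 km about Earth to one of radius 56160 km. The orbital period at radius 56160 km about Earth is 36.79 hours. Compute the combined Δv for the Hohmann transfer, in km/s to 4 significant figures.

From Kepler's third law T² = 4π²r³/μ at r = 56160 km, T = 36.79 hours = 36.79 × 3600 s = 1.32444×10^5 s: μ = 4π²r³/T² = 3.98636×10^5 km³/s².
Semi-major axis of the transfer orbit: a_t = (7745 + 56160)/2 = 31952.5 km.
Circular speed at r₁: v₁ = √(μ/r₁) = √(3.98636×10^5/7745) = 7.174 km/s.
Transfer-orbit speed at r₁ (vis-viva equation): v_p = √[μ(2/r₁ − 1/a_t)] = 9.511 km/s.
First burn Δv₁ = |v_p − v₁| = 2.337 km/s.
At r₂, v₂ = √(μ/r₂) = 2.66425 km/s.
Transfer-orbit speed at r₂: v_a = √[μ(2/r₂ − 1/a_t)] = 1.31170 km/s.
Second burn Δv₂ = |v₂ − v_a| = 1.353 km/s.
Δv = Δv₁ + Δv₂ = 2.337 + 1.353 = 3.690 km/s.

Δv = 3.690 km/s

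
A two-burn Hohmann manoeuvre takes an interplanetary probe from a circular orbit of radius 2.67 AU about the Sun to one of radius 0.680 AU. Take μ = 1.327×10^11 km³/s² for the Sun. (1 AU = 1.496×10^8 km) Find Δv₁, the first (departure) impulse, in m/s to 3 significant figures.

In km: r₁ = 2.67 × 1.496×10^8 = 3.99432×10^8 km; r₂ = 0.680 × 1.496×10^8 = 1.01728×10^8 km.
Transfer-ellipse semi-major axis a_t = (r₁ + r₂)/2 = (3.99432×10^8 + 1.01728×10^8)/2 = 2.5058×10^8 km.
On the circular orbit at r = 3.99432×10^8 km, v_c = √(μ/r) = 18.227 km/s.
Vis-viva on the transfer ellipse at r = 3.99432×10^8 km gives v_t = √[μ(2/r − 1/a_t)] = 11.613 km/s.
Δv₁ = |v_t − v_c| = |11.613 − 18.227| = 6.614 km/s.

Δv₁ = 6610 m/s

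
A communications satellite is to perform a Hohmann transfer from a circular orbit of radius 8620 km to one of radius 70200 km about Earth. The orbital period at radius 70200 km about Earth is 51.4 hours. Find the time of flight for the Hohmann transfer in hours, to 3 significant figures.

From Kepler's third law T² = 4π²r³/μ at r = 70200 km, T = 51.4 hours = 51.4 × 3600 s = 1.8504×10^5 s: μ = 4π²r³/T² = 3.98878×10^5 km³/s².
The Hohmann ellipse has a_t = (r₁ + r₂)/2 = 39410 km.
Transfer time t = π√(a_t³/μ) = π√((39410)³ / 3.98878×10^5) = 38920 s.
Converting: 38920 s ÷ 3600 s/hour = 10.8 hours.

t = 10.8 hours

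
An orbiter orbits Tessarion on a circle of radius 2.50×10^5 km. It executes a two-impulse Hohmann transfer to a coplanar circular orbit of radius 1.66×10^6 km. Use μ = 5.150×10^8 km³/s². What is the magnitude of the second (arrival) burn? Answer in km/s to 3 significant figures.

Δv₂ = 8.60 km/s

Semi-major axis of the transfer orbit: a_t = (2.500×10^5 + 1.660×10^6)/2 = 9.550×10^5 km.
On the circular orbit at r = 1.660×10^6 km, v_c = √(μ/r) = 17.614 km/s.
Vis-viva on the transfer ellipse at r = 1.660×10^6 km gives v_t = √[μ(2/r − 1/a_t)] = 9.0119 km/s.
Δv₂ = |v_t − v_c| = |9.0119 − 17.614| = 8.602 km/s.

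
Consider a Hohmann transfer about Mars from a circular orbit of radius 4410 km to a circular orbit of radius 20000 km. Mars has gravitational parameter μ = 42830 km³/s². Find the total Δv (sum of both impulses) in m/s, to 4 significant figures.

Semi-major axis of the transfer orbit: a_t = (4410 + 20000)/2 = 12205 km.
Circular speed at r₁: v₁ = √(μ/r₁) = √(42830/4410) = 3.1164 km/s.
On the transfer ellipse at r₁, vis-viva gives v_p = √[μ(2/r₁ − 1/a_t)] = 3.9893 km/s.
First burn Δv₁ = |v_p − v₁| = 0.8729 km/s.
Circular speed at r₂: v₂ = √(μ/r₂) = 1.46339 km/s.
Transfer-orbit speed at r₂: v_a = √[μ(2/r₂ − 1/a_t)] = 0.879649 km/s.
Second burn Δv₂ = |v₂ − v_a| = 0.5837 km/s.
Δv = Δv₁ + Δv₂ = 0.8729 + 0.5837 = 1.457 km/s.

Δv = 1457 m/s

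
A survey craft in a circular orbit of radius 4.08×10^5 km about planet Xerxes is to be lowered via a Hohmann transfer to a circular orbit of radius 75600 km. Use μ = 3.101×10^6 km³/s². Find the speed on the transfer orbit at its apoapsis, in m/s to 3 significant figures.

v = 1540 m/s

The Hohmann ellipse has a_t = (r₁ + r₂)/2 = 2.418×10^5 km.
At apoapsis, r = 4.080×10^5 km.
Applying v² = μ(2/r − 1/a_t): v = 1.542 km/s.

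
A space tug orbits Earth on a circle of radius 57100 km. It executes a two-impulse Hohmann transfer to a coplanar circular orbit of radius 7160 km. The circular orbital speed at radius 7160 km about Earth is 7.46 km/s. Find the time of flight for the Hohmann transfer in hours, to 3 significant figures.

From the circular-orbit relation v² = μ/r at r = 7160 km: μ = v²r = (7.46)² × 7160 = 3.98465×10^5 km³/s².
The Hohmann ellipse has a_t = (r₁ + r₂)/2 = 32130 km.
Half the transfer-orbit period gives t = π√(a_t³/μ) = 28660 s.
Converting: 28660 s ÷ 3600 s/hour = 7.96 hours.

t = 7.96 hours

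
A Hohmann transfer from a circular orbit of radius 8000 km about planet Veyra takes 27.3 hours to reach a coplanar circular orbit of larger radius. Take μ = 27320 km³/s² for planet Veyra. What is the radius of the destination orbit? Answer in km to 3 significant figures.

r₂ = 51800 km

Transfer time t = 27.3 hours = 98280 s, and t = π√(a_t³/μ).
So a_t = (μ t²/π²)^(1/3) = (27320 × (98280)² / π²)^(1/3) = 29902 km.
Since a_t = (r₁ + r₂)/2, r₂ = 2a_t − r₁ = 2×29902 − 8000 = 51804 km.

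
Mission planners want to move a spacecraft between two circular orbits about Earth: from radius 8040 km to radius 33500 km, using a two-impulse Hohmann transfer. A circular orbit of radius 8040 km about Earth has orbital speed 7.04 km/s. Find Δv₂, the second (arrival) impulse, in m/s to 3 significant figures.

Δv₂ = 1300 m/s

From the circular-orbit relation v² = μ/r at r = 8040 km: μ = v²r = (7.04)² × 8040 = 3.98475×10^5 km³/s².
Semi-major axis of the transfer orbit: a_t = (8040 + 33500)/2 = 20770 km.
On the circular orbit at r = 33500 km, v_c = √(μ/r) = 3.449 km/s.
Vis-viva on the transfer ellipse at r = 33500 km gives v_t = √[μ(2/r − 1/a_t)] = 2.146 km/s.
Δv₂ = |v_t − v_c| = |2.146 − 3.449| = 1.303 km/s.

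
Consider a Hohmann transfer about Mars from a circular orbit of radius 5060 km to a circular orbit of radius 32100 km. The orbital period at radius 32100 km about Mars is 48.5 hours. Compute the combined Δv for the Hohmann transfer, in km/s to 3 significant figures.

Δv = 1.47 km/s

From Kepler's third law T² = 4π²r³/μ at r = 32100 km, T = 48.5 hours = 48.5 × 3600 s = 1.746×10^5 s: μ = 4π²r³/T² = 42833.8 km³/s².
The Hohmann ellipse has a_t = (r₁ + r₂)/2 = 18580 km.
At r₁ the circular-orbit speed is v₁ = √(μ/r₁) = 2.9095 km/s.
On the transfer ellipse at r₁, v² = μ(2/r − 1/a) gives v_p = √[μ(2/r₁ − 1/a_t)] = 3.8243 km/s.
First burn Δv₁ = |v_p − v₁| = 0.9148 km/s.
At r₂, v₂ = √(μ/r₂) = 1.15516 km/s.
Transfer-orbit speed at r₂: v_a = √[μ(2/r₂ − 1/a_t)] = 0.602828 km/s.
Second burn Δv₂ = |v₂ − v_a| = 0.5523 km/s.
Total Δv = Δv₁ + Δv₂ = 1.467 km/s.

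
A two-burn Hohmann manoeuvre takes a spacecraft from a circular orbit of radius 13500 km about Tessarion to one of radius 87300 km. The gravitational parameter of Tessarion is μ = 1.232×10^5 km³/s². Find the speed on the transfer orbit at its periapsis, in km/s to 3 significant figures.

Transfer-ellipse semi-major axis a_t = (r₁ + r₂)/2 = (13500 + 87300)/2 = 50400 km.
The periapsis of the transfer ellipse is at r = 13500 km.
Applying v² = μ(2/r − 1/a_t): v = 3.976 km/s.

v = 3.98 km/s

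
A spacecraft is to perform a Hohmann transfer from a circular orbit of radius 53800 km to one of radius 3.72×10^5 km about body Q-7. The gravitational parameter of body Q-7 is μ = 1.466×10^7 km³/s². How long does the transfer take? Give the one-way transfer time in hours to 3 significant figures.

Transfer-ellipse semi-major axis a_t = (r₁ + r₂)/2 = (53800 + 3.720×10^5)/2 = 2.129×10^5 km.
By Kepler's third law the transfer-orbit period is T = 2π√(a_t³/μ), so t = T/2 = 80600 s.
Converting: 80600 s ÷ 3600 s/hour = 22.4 hours.

t = 22.4 hours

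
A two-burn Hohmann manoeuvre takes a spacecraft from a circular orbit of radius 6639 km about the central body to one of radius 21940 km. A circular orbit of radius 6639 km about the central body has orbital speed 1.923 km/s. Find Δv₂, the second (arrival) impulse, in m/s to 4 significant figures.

Δv₂ = 336.8 m/s

From the circular-orbit relation v² = μ/r at r = 6639 km: μ = v²r = (1.923)² × 6639 = 24550.6 km³/s².
Transfer-ellipse semi-major axis a_t = (r₁ + r₂)/2 = (6639 + 21940)/2 = 14289.5 km.
Circular speed at r = 21940 km: v_c = √(μ/r) = 1.0578 km/s.
Transfer-orbit speed at the same r (vis-viva, a = a_t): v_t = √[μ(2/r − 1/a_t)] = 0.72103 km/s.
Δv₂ = |v_t − v_c| = |0.72103 − 1.0578| = 0.3368 km/s.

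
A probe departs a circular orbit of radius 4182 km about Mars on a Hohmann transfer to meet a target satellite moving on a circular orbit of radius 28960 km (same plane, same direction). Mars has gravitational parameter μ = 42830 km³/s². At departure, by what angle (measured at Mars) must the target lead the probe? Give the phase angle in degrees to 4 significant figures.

Semi-major axis of the transfer orbit: a_t = (4182 + 28960)/2 = 16571 km.
The half-period of the transfer ellipse is t = π√(a_t³/μ) = 32382 s.
The target's mean motion on its circular orbit is ω₂ = √(μ/r₂³) = 4.1993×10^-5 rad/s.
Angle swept by the target during transfer: ω₂·t = 1.3598 rad = 77.91°.
Arrival is 180° from departure on the ellipse, so φ = 180° − 77.91° = 102.1°.

φ = 102.1°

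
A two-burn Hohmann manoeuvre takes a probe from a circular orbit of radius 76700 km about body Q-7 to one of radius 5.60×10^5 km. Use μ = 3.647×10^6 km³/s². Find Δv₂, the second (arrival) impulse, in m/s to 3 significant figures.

Δv₂ = 1300 m/s

Semi-major axis of the transfer orbit: a_t = (76700 + 5.600×10^5)/2 = 3.1835×10^5 km.
On the circular orbit at r = 5.600×10^5 km, v_c = √(μ/r) = 2.552 km/s.
Transfer-orbit speed at the same r (vis-viva, a = a_t): v_t = √[μ(2/r − 1/a_t)] = 1.253 km/s.
Δv₂ = |v_t − v_c| = |1.253 − 2.552| = 1.299 km/s.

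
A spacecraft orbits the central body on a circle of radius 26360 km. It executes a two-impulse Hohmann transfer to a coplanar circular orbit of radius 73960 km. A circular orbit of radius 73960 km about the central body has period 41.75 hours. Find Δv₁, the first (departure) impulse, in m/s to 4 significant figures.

Δv₁ = 1110 m/s

From Kepler's third law T² = 4π²r³/μ at r = 73960 km, T = 41.75 hours = 41.75 × 3600 s = 1.503×10^5 s: μ = 4π²r³/T² = 7.07021×10^5 km³/s².
Transfer-ellipse semi-major axis a_t = (r₁ + r₂)/2 = (26360 + 73960)/2 = 50160 km.
On the circular orbit at r = 26360 km, v_c = √(μ/r) = 5.179 km/s.
Vis-viva on the transfer ellipse at r = 26360 km gives v_t = √[μ(2/r − 1/a_t)] = 6.289 km/s.
Δv₁ = |v_t − v_c| = |6.289 − 5.179| = 1.110 km/s.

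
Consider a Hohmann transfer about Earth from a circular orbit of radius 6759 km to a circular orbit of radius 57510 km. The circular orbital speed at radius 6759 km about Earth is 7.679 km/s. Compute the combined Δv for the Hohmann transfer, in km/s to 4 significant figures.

From the circular-orbit relation v² = μ/r at r = 6759 km: μ = v²r = (7.679)² × 6759 = 3.98558×10^5 km³/s².
The Hohmann ellipse has a_t = (r₁ + r₂)/2 = 32134.5 km.
Circular speed at r₁: v₁ = √(μ/r₁) = √(3.98558×10^5/6759) = 7.6790 km/s.
On the transfer ellipse at r₁, vis-viva gives v_p = √[μ(2/r₁ − 1/a_t)] = 10.273 km/s.
First burn Δv₁ = |v_p − v₁| = 2.594 km/s.
Circular speed at r₂: v₂ = √(μ/r₂) = 2.6325 km/s.
Transfer-orbit speed at r₂: v_a = √[μ(2/r₂ − 1/a_t)] = 1.2073 km/s.
Second burn Δv₂ = |v₂ − v_a| = 1.425 km/s.
Δv = Δv₁ + Δv₂ = 2.594 + 1.425 = 4.019 km/s.

Δv = 4.019 km/s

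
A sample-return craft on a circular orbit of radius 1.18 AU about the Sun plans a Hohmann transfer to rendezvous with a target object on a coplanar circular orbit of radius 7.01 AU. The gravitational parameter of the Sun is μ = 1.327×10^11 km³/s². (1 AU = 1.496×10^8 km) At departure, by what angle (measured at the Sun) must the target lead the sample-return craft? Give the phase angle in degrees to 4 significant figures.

In km: r₁ = 1.18 × 1.496×10^8 = 1.76528×10^8 km; r₂ = 7.01 × 1.496×10^8 = 1.048696×10^9 km.
Transfer-ellipse semi-major axis a_t = (r₁ + r₂)/2 = (1.76528×10^8 + 1.048696×10^9)/2 = 6.12612×10^8 km.
The half-period of the transfer ellipse is t = π√(a_t³/μ) = 1.30765×10^8 s.
Target angular speed ω₂ = √(μ/r₂³) = 1.07266×10^-8 rad/s.
Angle swept by the target during transfer: ω₂·t = 1.4027 rad = 80.37°.
Arrival is 180° from departure on the ellipse, so φ = 180° − 80.37° = 99.63°.

φ = 99.63°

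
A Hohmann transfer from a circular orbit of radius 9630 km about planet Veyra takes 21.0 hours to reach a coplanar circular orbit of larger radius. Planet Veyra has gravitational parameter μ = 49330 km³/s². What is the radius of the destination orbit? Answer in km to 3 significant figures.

r₂ = 51500 km

Transfer time t = 21.0 hours = 75600 s, and t = π√(a_t³/μ).
So a_t = (μ t²/π²)^(1/3) = (49330 × (75600)² / π²)^(1/3) = 30569 km.
Since a_t = (r₁ + r₂)/2, r₂ = 2a_t − r₁ = 2×30569 − 9630 = 51508 km.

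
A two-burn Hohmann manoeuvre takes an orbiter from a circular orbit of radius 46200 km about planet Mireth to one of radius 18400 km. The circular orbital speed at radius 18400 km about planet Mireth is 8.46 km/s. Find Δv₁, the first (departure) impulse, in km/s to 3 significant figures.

Δv₁ = 1.31 km/s

From the circular-orbit relation v² = μ/r at r = 18400 km: μ = v²r = (8.46)² × 18400 = 1.31692×10^6 km³/s².
Transfer-ellipse semi-major axis a_t = (r₁ + r₂)/2 = (46200 + 18400)/2 = 32300 km.
Circular speed at r = 46200 km: v_c = √(μ/r) = 5.339 km/s.
Vis-viva on the transfer ellipse at r = 46200 km gives v_t = √[μ(2/r − 1/a_t)] = 4.030 km/s.
Δv₁ = |v_t − v_c| = |4.030 − 5.339| = 1.309 km/s.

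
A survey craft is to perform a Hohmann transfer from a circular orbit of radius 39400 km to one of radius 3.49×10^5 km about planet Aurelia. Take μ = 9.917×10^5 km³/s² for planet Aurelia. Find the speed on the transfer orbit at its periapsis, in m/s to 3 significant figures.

Semi-major axis of the transfer orbit: a_t = (39400 + 3.490×10^5)/2 = 1.942×10^5 km.
The periapsis of the transfer ellipse is at r = 39400 km.
Vis-viva: v = √[μ(2/r − 1/a_t)] = √[9.917×10^5 × (2/39400 − 1/1.942×10^5)] = 6.726 km/s.

v = 6730 m/s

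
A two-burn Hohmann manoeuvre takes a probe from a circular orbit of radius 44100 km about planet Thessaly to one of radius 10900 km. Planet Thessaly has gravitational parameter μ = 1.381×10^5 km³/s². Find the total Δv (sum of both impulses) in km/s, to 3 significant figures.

Δv = 1.60 km/s

The Hohmann ellipse has a_t = (r₁ + r₂)/2 = 27500 km.
Circular speed at r₁: v₁ = √(μ/r₁) = √(1.381×10^5/44100) = 1.7696 km/s.
On the transfer ellipse at r₁, vis-viva equation gives v_a = √[μ(2/r₁ − 1/a_t)] = 1.1141 km/s.
First burn Δv₁ = |v_a − v₁| = 0.6555 km/s.
Circular speed at r₂: v₂ = √(μ/r₂) = 3.559456 km/s.
Transfer-orbit speed at r₂: v_p = √[μ(2/r₂ − 1/a_t)] = 4.507508 km/s.
Second burn Δv₂ = |v₂ − v_p| = 0.9481 km/s.
Δv = Δv₁ + Δv₂ = 0.6555 + 0.9481 = 1.604 km/s.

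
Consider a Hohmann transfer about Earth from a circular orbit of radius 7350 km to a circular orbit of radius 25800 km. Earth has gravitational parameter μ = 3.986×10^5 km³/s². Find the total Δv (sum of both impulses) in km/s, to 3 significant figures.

Δv = 3.14 km/s

The Hohmann ellipse has a_t = (r₁ + r₂)/2 = 16575 km.
At r₁ the circular-orbit speed is v₁ = √(μ/r₁) = 7.364 km/s.
On the transfer ellipse at r₁, vis-viva gives v_p = √[μ(2/r₁ − 1/a_t)] = 9.188 km/s.
First burn Δv₁ = |v_p − v₁| = 1.824 km/s.
Circular speed at r₂: v₂ = √(μ/r₂) = 3.9306 km/s.
Transfer-orbit speed at r₂: v_a = √[μ(2/r₂ − 1/a_t)] = 2.6174 km/s.
Second burn Δv₂ = |v₂ − v_a| = 1.313 km/s.
Δv = Δv₁ + Δv₂ = 1.824 + 1.313 = 3.137 km/s.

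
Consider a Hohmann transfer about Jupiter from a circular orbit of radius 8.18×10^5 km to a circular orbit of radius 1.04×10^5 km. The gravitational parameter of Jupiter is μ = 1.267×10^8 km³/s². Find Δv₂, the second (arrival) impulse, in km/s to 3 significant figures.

Δv₂ = 11.6 km/s

Transfer-ellipse semi-major axis a_t = (r₁ + r₂)/2 = (8.180×10^5 + 1.040×10^5)/2 = 4.610×10^5 km.
Circular speed at r = 1.040×10^5 km: v_c = √(μ/r) = 34.90 km/s.
Vis-viva on the transfer ellipse at r = 1.040×10^5 km gives v_t = √[μ(2/r − 1/a_t)] = 46.49 km/s.
Δv₂ = |v_t − v_c| = |46.49 − 34.90| = 11.59 km/s.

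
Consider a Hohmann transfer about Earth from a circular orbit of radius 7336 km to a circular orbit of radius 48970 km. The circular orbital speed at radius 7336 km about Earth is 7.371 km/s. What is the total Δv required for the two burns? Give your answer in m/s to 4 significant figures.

From the circular-orbit relation v² = μ/r at r = 7336 km: μ = v²r = (7.371)² × 7336 = 3.98577×10^5 km³/s².
Transfer-ellipse semi-major axis a_t = (r₁ + r₂)/2 = (7336 + 48970)/2 = 28153 km.
Circular speed at r₁: v₁ = √(μ/r₁) = √(3.98577×10^5/7336) = 7.371 km/s.
Transfer-orbit speed at r₁ (vis-viva equation): v_p = √[μ(2/r₁ − 1/a_t)] = 9.721 km/s.
First burn Δv₁ = |v_p − v₁| = 2.350 km/s.
Circular speed at r₂: v₂ = √(μ/r₂) = 2.853 km/s.
Transfer-orbit speed at r₂: v_a = √[μ(2/r₂ − 1/a_t)] = 1.456 km/s.
Second burn Δv₂ = |v₂ − v_a| = 1.397 km/s.
Total Δv = Δv₁ + Δv₂ = 3.747 km/s.

Δv = 3747 m/s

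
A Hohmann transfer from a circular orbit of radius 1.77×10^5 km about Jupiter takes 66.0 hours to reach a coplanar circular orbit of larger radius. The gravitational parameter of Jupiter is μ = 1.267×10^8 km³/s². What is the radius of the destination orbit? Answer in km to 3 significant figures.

r₂ = 1.62×10^6 km

Transfer time t = 66.0 hours = 2.376×10^5 s, and t = π√(a_t³/μ).
So a_t = (μ t²/π²)^(1/3) = (1.267×10^8 × (2.376×10^5)² / π²)^(1/3) = 8.9823×10^5 km.
Since a_t = (r₁ + r₂)/2, r₂ = 2a_t − r₁ = 2×8.9823×10^5 − 1.770×10^5 = 1.61946×10^6 km.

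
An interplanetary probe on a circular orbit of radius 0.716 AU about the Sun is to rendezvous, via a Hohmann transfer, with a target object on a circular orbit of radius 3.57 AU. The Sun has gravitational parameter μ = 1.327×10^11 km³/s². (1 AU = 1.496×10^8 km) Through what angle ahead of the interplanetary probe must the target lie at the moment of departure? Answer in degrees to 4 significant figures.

φ = 96.28°

In km: r₁ = 0.716 × 1.496×10^8 = 1.071136×10^8 km; r₂ = 3.57 × 1.496×10^8 = 5.34072×10^8 km.
Transfer-ellipse semi-major axis a_t = (r₁ + r₂)/2 = (1.071136×10^8 + 5.34072×10^8)/2 = 3.205928×10^8 km.
The half-period of the transfer ellipse is t = π√(a_t³/μ) = 4.950454×10^7 s.
Target angular speed ω₂ = √(μ/r₂³) = 2.951452×10^-8 rad/s.
Angle swept by the target during transfer: ω₂·t = 1.461103 rad = 83.72°.
The interplanetary probe traverses 180° on the transfer ellipse, so the target must lead by 180° − 83.72° = 96.28°.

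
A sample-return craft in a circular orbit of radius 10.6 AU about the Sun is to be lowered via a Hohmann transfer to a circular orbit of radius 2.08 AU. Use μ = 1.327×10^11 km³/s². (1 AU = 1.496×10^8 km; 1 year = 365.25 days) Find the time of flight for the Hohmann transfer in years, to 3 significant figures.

t = 7.98 years

In km: r₁ = 10.6 × 1.496×10^8 = 1.58576×10^9 km; r₂ = 2.08 × 1.496×10^8 = 3.11168×10^8 km.
Transfer-ellipse semi-major axis a_t = (r₁ + r₂)/2 = (1.58576×10^9 + 3.11168×10^8)/2 = 9.48464×10^8 km.
By Kepler's third law the transfer-orbit period is T = 2π√(a_t³/μ), so t = T/2 = 2.519×10^8 s.
Converting: 2.519×10^8 s ÷ 3.15576×10^7 s/year (365.25 × 86400) = 7.98 years.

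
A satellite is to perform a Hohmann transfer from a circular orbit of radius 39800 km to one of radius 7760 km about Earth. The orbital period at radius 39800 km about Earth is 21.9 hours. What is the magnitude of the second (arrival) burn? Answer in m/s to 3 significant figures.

From Kepler's third law T² = 4π²r³/μ at r = 39800 km, T = 21.9 hours = 21.9 × 3600 s = 78840 s: μ = 4π²r³/T² = 4.00420×10^5 km³/s².
Semi-major axis of the transfer orbit: a_t = (39800 + 7760)/2 = 23780 km.
On the circular orbit at r = 7760 km, v_c = √(μ/r) = 7.183 km/s.
Transfer-orbit speed at the same r (vis-viva, a = a_t): v_t = √[μ(2/r − 1/a_t)] = 9.293 km/s.
Δv₂ = |v_t − v_c| = |9.293 − 7.183| = 2.110 km/s.

Δv₂ = 2110 m/s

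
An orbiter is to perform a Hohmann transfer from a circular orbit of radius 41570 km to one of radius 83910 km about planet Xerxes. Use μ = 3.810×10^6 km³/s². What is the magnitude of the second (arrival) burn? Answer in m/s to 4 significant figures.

Transfer-ellipse semi-major axis a_t = (r₁ + r₂)/2 = (41570 + 83910)/2 = 62740 km.
Circular speed at r = 83910 km: v_c = √(μ/r) = 6.738 km/s.
Transfer-orbit speed at the same r (vis-viva, a = a_t): v_t = √[μ(2/r − 1/a_t)] = 5.485 km/s.
Δv₂ = |v_t − v_c| = |5.485 − 6.738| = 1.253 km/s.

Δv₂ = 1253 m/s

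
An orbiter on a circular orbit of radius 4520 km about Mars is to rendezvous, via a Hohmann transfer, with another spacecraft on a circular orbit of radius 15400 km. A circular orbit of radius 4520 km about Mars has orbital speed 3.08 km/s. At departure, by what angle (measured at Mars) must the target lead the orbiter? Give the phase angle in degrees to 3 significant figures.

φ = 86.4°

From the circular-orbit relation v² = μ/r at r = 4520 km: μ = v²r = (3.08)² × 4520 = 42878.5 km³/s².
The Hohmann ellipse has a_t = (r₁ + r₂)/2 = 9960 km.
Transfer time t = π√(a_t³/μ) = 15081 s.
The target's mean motion on its circular orbit is ω₂ = √(μ/r₂³) = 1.0835×10^-4 rad/s.
Angle swept by the target during transfer: ω₂·t = 1.634 rad = 93.62°.
The orbiter traverses 180° on the transfer ellipse, so the target must lead by 180° − 93.62° = 86.4°.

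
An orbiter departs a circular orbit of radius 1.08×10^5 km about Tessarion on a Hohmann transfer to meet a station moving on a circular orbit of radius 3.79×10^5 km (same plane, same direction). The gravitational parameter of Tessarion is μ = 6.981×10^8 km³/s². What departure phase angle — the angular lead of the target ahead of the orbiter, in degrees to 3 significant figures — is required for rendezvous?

The Hohmann ellipse has a_t = (r₁ + r₂)/2 = 2.435×10^5 km.
Transfer time t = π√(a_t³/μ) = 14290 s.
The target's mean motion on its circular orbit is ω₂ = √(μ/r₂³) = 1.132×10^-4 rad/s.
Angle swept by the target during transfer: ω₂·t = 1.618 rad = 92.70°.
Arrival is 180° from departure on the ellipse, so φ = 180° − 92.70° = 87.3°.

φ = 87.3°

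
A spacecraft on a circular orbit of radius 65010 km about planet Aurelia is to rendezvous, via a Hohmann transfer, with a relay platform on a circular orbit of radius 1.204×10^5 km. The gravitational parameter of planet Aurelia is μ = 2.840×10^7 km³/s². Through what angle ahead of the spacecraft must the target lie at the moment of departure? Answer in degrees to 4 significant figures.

φ = 58.38°

Transfer-ellipse semi-major axis a_t = (r₁ + r₂)/2 = (65010 + 1.204×10^5)/2 = 92705 km.
Transfer time t = π√(a_t³/μ) = 16640 s.
Target angular speed ω₂ = √(μ/r₂³) = 1.2756×10^-4 rad/s.
Angle swept by the target during transfer: ω₂·t = 2.1226 rad = 121.62°.
The spacecraft traverses 180° on the transfer ellipse, so the target must lead by 180° − 121.62° = 58.38°.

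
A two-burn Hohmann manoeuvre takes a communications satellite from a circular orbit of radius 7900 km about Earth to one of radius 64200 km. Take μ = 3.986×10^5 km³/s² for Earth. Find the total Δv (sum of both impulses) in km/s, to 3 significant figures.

Δv = 3.70 km/s

Transfer-ellipse semi-major axis a_t = (r₁ + r₂)/2 = (7900 + 64200)/2 = 36050 km.
Circular speed at r₁: v₁ = √(μ/r₁) = √(3.986×10^5/7900) = 7.103 km/s.
Transfer-orbit speed at r₁ (vis-viva equation): v_p = √[μ(2/r₁ − 1/a_t)] = 9.479 km/s.
First burn Δv₁ = |v_p − v₁| = 2.376 km/s.
Circular speed at r₂: v₂ = √(μ/r₂) = 2.4917 km/s.
Transfer-orbit speed at r₂: v_a = √[μ(2/r₂ − 1/a_t)] = 1.1664 km/s.
Second burn Δv₂ = |v₂ − v_a| = 1.325 km/s.
Total Δv = Δv₁ + Δv₂ = 3.701 km/s.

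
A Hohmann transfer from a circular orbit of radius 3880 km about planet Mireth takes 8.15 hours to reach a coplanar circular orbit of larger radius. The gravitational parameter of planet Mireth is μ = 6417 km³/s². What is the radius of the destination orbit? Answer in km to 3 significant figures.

Transfer time t = 8.15 hours = 29340 s, and t = π√(a_t³/μ).
So a_t = (μ t²/π²)^(1/3) = (6417 × (29340)² / π²)^(1/3) = 8241.1 km.
Since a_t = (r₁ + r₂)/2, r₂ = 2a_t − r₁ = 2×8241.1 − 3880 = 12602.2 km.

r₂ = 12600 km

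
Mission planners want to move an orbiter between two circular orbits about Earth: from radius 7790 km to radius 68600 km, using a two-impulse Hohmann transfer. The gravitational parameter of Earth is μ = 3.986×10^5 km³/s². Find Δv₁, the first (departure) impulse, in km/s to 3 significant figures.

Δv₁ = 2.43 km/s

The Hohmann ellipse has a_t = (r₁ + r₂)/2 = 38195 km.
On the circular orbit at r = 7790 km, v_c = √(μ/r) = 7.153 km/s.
Vis-viva on the transfer ellipse at r = 7790 km gives v_t = √[μ(2/r − 1/a_t)] = 9.586 km/s.
Δv₁ = |v_t − v_c| = |9.586 − 7.153| = 2.433 km/s.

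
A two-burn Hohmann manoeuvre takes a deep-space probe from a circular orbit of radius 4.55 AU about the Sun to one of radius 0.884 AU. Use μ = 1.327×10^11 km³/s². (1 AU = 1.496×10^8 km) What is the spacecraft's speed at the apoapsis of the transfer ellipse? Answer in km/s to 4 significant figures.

In km: r₁ = 4.55 × 1.496×10^8 = 6.8068×10^8 km; r₂ = 0.884 × 1.496×10^8 = 1.322464×10^8 km.
The Hohmann ellipse has a_t = (r₁ + r₂)/2 = 4.064632×10^8 km.
The apoapsis of the transfer ellipse is at r = 6.8068×10^8 km.
Vis-viva: v = √[μ(2/r − 1/a_t)] = √[1.327×10^11 × (2/6.8068×10^8 − 1/4.064632×10^8)] = 7.964 km/s.

v = 7.964 km/s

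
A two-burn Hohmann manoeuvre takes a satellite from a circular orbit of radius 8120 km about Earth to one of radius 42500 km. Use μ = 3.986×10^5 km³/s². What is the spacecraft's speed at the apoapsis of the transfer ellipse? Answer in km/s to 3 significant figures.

v = 1.73 km/s

Transfer-ellipse semi-major axis a_t = (r₁ + r₂)/2 = (8120 + 42500)/2 = 25310 km.
At apoapsis, r = 42500 km.
From the vis-viva equation, v = √[μ(2/r − 1/a_t)] = 1.735 km/s.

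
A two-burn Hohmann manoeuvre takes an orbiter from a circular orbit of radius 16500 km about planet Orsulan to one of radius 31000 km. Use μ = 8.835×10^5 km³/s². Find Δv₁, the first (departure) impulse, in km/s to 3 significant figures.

Δv₁ = 1.04 km/s

Transfer-ellipse semi-major axis a_t = (r₁ + r₂)/2 = (16500 + 31000)/2 = 23750 km.
On the circular orbit at r = 16500 km, v_c = √(μ/r) = 7.317 km/s.
Vis-viva on the transfer ellipse at r = 16500 km gives v_t = √[μ(2/r − 1/a_t)] = 8.360 km/s.
Δv₁ = |v_t − v_c| = |8.360 − 7.317| = 1.043 km/s.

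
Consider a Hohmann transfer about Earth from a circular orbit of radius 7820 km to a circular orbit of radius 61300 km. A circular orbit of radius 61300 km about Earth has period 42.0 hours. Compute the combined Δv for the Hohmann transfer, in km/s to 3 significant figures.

From Kepler's third law T² = 4π²r³/μ at r = 61300 km, T = 42.0 hours = 42.0 × 3600 s = 1.512×10^5 s: μ = 4π²r³/T² = 3.97775×10^5 km³/s².
Transfer-ellipse semi-major axis a_t = (r₁ + r₂)/2 = (7820 + 61300)/2 = 34560 km.
Circular speed at r₁: v₁ = √(μ/r₁) = √(3.97775×10^5/7820) = 7.1321 km/s.
On the transfer ellipse at r₁, v² = μ(2/r − 1/a) gives v_p = √[μ(2/r₁ − 1/a_t)] = 9.4986 km/s.
First burn Δv₁ = |v_p − v₁| = 2.3665 km/s.
Circular speed at r₂: v₂ = √(μ/r₂) = 2.5473 km/s.
Transfer-orbit speed at r₂: v_a = √[μ(2/r₂ − 1/a_t)] = 1.2117 km/s.
Second burn Δv₂ = |v₂ − v_a| = 1.3356 km/s.
Δv = Δv₁ + Δv₂ = 2.3665 + 1.3356 = 3.702 km/s.

Δv = 3.70 km/s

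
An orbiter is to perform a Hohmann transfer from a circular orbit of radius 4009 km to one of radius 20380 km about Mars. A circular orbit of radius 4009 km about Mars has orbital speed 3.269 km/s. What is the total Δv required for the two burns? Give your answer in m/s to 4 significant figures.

Δv = 1576 m/s

From the circular-orbit relation v² = μ/r at r = 4009 km: μ = v²r = (3.269)² × 4009 = 42841.6 km³/s².
Semi-major axis of the transfer orbit: a_t = (4009 + 20380)/2 = 12194.5 km.
Circular speed at r₁: v₁ = √(μ/r₁) = √(42841.6/4009) = 3.2690 km/s.
Transfer-orbit speed at r₁ (v² = μ(2/r − 1/a)): v_p = √[μ(2/r₁ − 1/a_t)] = 4.2261 km/s.
First burn Δv₁ = |v_p − v₁| = 0.9571 km/s.
Circular speed at r₂: v₂ = √(μ/r₂) = 1.4499 km/s.
Transfer-orbit speed at r₂: v_a = √[μ(2/r₂ − 1/a_t)] = 0.83132 km/s.
Second burn Δv₂ = |v₂ − v_a| = 0.6186 km/s.
Δv = Δv₁ + Δv₂ = 0.9571 + 0.6186 = 1.576 km/s.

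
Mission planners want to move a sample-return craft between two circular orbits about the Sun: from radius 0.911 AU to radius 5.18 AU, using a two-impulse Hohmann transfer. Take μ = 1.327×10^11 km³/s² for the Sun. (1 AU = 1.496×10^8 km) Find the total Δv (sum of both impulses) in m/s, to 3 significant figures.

In km: r₁ = 0.911 × 1.496×10^8 = 1.362856×10^8 km; r₂ = 5.18 × 1.496×10^8 = 7.74928×10^8 km.
Transfer-ellipse semi-major axis a_t = (r₁ + r₂)/2 = (1.362856×10^8 + 7.74928×10^8)/2 = 4.556068×10^8 km.
Circular speed at r₁: v₁ = √(μ/r₁) = √(1.327×10^11/1.362856×10^8) = 31.204 km/s.
On the transfer ellipse at r₁, v² = μ(2/r − 1/a) gives v_p = √[μ(2/r₁ − 1/a_t)] = 40.695 km/s.
First burn Δv₁ = |v_p − v₁| = 9.491 km/s.
Circular speed at r₂: v₂ = √(μ/r₂) = 13.086 km/s.
Transfer-orbit speed at r₂: v_a = √[μ(2/r₂ − 1/a_t)] = 7.1571 km/s.
Second burn Δv₂ = |v₂ − v_a| = 5.929 km/s.
Total Δv = Δv₁ + Δv₂ = 15.42 km/s.

Δv = 15400 m/s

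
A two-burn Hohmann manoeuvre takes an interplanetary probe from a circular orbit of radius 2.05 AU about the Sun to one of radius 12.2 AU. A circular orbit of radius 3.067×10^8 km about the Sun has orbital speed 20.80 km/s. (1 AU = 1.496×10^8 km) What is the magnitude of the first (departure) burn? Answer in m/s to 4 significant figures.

From the circular-orbit relation v² = μ/r at r = 3.067×10^8 km: μ = v²r = (20.80)² × 3.067×10^8 = 1.32691×10^11 km³/s².
In km: r₁ = 2.05 × 1.496×10^8 = 3.0668×10^8 km; r₂ = 12.2 × 1.496×10^8 = 1.82512×10^9 km.
Semi-major axis of the transfer orbit: a_t = (3.0668×10^8 + 1.82512×10^9)/2 = 1.0659×10^9 km.
On the circular orbit at r = 3.0668×10^8 km, v_c = √(μ/r) = 20.801 km/s.
Vis-viva on the transfer ellipse at r = 3.0668×10^8 km gives v_t = √[μ(2/r − 1/a_t)] = 27.219 km/s.
Δv₁ = |v_t − v_c| = |27.219 − 20.801| = 6.418 km/s.

Δv₁ = 6418 m/s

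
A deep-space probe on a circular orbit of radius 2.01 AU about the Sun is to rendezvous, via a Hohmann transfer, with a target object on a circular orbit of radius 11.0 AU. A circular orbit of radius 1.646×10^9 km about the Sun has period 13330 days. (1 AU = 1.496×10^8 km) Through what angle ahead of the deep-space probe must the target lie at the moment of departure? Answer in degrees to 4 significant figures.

φ = 98.14°

From Kepler's third law T² = 4π²r³/μ at r = 1.646×10^9 km, T = 13330 days = 13330 × 86400 s = 1.151712×10^9 s: μ = 4π²r³/T² = 1.32728×10^11 km³/s².
In km: r₁ = 2.01 × 1.496×10^8 = 3.00696×10^8 km; r₂ = 11.0 × 1.496×10^8 = 1.6456×10^9 km.
The Hohmann ellipse has a_t = (r₁ + r₂)/2 = 9.73148×10^8 km.
Transfer time t = π√(a_t³/μ) = 2.6178×10^8 s.
Target angular speed ω₂ = √(μ/r₂³) = 5.4575×10^-9 rad/s.
Angle swept by the target during transfer: ω₂·t = 1.4287 rad = 81.86°.
Arrival is 180° from departure on the ellipse, so φ = 180° − 81.86° = 98.14°.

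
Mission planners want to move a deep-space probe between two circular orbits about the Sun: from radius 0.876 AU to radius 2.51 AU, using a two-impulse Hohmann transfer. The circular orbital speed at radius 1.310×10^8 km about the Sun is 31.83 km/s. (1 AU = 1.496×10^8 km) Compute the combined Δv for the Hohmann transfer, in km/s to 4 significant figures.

Δv = 12.20 km/s

From the circular-orbit relation v² = μ/r at r = 1.310×10^8 km: μ = v²r = (31.83)² × 1.310×10^8 = 1.32723×10^11 km³/s².
In km: r₁ = 0.876 × 1.496×10^8 = 1.310496×10^8 km; r₂ = 2.51 × 1.496×10^8 = 3.75496×10^8 km.
Semi-major axis of the transfer orbit: a_t = (1.310496×10^8 + 3.75496×10^8)/2 = 2.532728×10^8 km.
At r₁ the circular-orbit speed is v₁ = √(μ/r₁) = 31.824 km/s.
On the transfer ellipse at r₁, v² = μ(2/r − 1/a) gives v_p = √[μ(2/r₁ − 1/a_t)] = 38.749 km/s.
First burn Δv₁ = |v_p − v₁| = 6.925 km/s.
Circular speed at r₂: v₂ = √(μ/r₂) = 18.801 km/s.
Transfer-orbit speed at r₂: v_a = √[μ(2/r₂ − 1/a_t)] = 13.524 km/s.
Second burn Δv₂ = |v₂ − v_a| = 5.277 km/s.
Δv = Δv₁ + Δv₂ = 6.925 + 5.277 = 12.20 km/s.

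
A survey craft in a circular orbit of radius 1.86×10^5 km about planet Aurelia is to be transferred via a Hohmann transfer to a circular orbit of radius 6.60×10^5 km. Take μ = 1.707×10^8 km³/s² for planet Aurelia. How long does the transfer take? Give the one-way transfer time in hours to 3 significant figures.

Semi-major axis of the transfer orbit: a_t = (1.860×10^5 + 6.600×10^5)/2 = 4.230×10^5 km.
Transfer time t = π√(a_t³/μ) = π√((4.230×10^5)³ / 1.707×10^8) = 66150 s.
Converting: 66150 s ÷ 3600 s/hour = 18.4 hours.

t = 18.4 hours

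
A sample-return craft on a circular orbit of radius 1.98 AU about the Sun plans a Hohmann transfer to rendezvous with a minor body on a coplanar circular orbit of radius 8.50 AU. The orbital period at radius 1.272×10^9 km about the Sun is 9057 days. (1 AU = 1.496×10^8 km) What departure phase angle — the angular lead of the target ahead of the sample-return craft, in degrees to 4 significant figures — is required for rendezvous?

From Kepler's third law T² = 4π²r³/μ at r = 1.272×10^9 km, T = 9057 days = 9057 × 86400 s = 7.825248×10^8 s: μ = 4π²r³/T² = 1.32686×10^11 km³/s².
In km: r₁ = 1.98 × 1.496×10^8 = 2.96208×10^8 km; r₂ = 8.50 × 1.496×10^8 = 1.2716×10^9 km.
Semi-major axis of the transfer orbit: a_t = (2.96208×10^8 + 1.2716×10^9)/2 = 7.83904×10^8 km.
Transfer time t = π√(a_t³/μ) = 1.893×10^8 s.
The target's mean motion on its circular orbit is ω₂ = √(μ/r₂³) = 8.033×10^-9 rad/s.
Angle swept by the target during transfer: ω₂·t = 1.5206 rad = 87.12°.
The sample-return craft traverses 180° on the transfer ellipse, so the target must lead by 180° − 87.12° = 92.88°.

φ = 92.88°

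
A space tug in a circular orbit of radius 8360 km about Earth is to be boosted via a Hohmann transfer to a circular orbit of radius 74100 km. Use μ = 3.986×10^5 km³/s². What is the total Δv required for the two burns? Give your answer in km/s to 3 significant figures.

The Hohmann ellipse has a_t = (r₁ + r₂)/2 = 41230 km.
Circular speed at r₁: v₁ = √(μ/r₁) = √(3.986×10^5/8360) = 6.905 km/s.
On the transfer ellipse at r₁, vis-viva gives v_p = √[μ(2/r₁ − 1/a_t)] = 9.257 km/s.
First burn Δv₁ = |v_p − v₁| = 2.352 km/s.
At r₂, v₂ = √(μ/r₂) = 2.319 km/s.
Transfer-orbit speed at r₂: v_a = √[μ(2/r₂ − 1/a_t)] = 1.044 km/s.
Second burn Δv₂ = |v₂ − v_a| = 1.275 km/s.
Total Δv = Δv₁ + Δv₂ = 3.627 km/s.

Δv = 3.63 km/s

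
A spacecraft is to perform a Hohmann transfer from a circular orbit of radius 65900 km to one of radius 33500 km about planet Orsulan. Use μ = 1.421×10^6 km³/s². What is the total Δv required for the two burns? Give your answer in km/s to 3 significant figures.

Δv = 1.82 km/s

The Hohmann ellipse has a_t = (r₁ + r₂)/2 = 49700 km.
Circular speed at r₁: v₁ = √(μ/r₁) = √(1.421×10^6/65900) = 4.6436 km/s.
On the transfer ellipse at r₁, vis-viva equation gives v_a = √[μ(2/r₁ − 1/a_t)] = 3.8124 km/s.
First burn Δv₁ = |v_a − v₁| = 0.8312 km/s.
Circular speed at r₂: v₂ = √(μ/r₂) = 6.5129 km/s.
Transfer-orbit speed at r₂: v_p = √[μ(2/r₂ − 1/a_t)] = 7.4996 km/s.
Second burn Δv₂ = |v₂ − v_p| = 0.9867 km/s.
Total Δv = Δv₁ + Δv₂ = 1.818 km/s.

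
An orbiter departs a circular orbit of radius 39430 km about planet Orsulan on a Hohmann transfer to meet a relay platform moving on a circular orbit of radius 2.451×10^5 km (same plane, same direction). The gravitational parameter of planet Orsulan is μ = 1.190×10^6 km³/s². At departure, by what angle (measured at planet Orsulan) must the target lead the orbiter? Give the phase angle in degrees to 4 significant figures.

φ = 100.4°

Semi-major axis of the transfer orbit: a_t = (39430 + 2.451×10^5)/2 = 1.42265×10^5 km.
Transfer time t = π√(a_t³/μ) = 1.54534×10^5 s.
Target angular speed ω₂ = √(μ/r₂³) = 8.98998×10^-6 rad/s.
Angle swept by the target during transfer: ω₂·t = 1.3893 rad = 79.60°.
Arrival is 180° from departure on the ellipse, so φ = 180° − 79.60° = 100.4°.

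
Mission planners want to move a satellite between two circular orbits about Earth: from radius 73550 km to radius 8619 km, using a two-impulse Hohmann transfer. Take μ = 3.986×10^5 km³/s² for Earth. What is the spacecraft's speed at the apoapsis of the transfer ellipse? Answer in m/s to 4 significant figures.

v = 1066 m/s

The Hohmann ellipse has a_t = (r₁ + r₂)/2 = 41084.5 km.
The apoapsis of the transfer ellipse is at r = 73550 km.
Vis-viva: v = √[μ(2/r − 1/a_t)] = √[3.986×10^5 × (2/73550 − 1/41084.5)] = 1.066 km/s.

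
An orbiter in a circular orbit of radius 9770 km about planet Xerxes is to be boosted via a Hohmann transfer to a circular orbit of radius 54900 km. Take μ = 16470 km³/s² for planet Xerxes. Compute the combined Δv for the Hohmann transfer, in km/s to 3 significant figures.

Semi-major axis of the transfer orbit: a_t = (9770 + 54900)/2 = 32335 km.
Circular speed at r₁: v₁ = √(μ/r₁) = √(16470/9770) = 1.29837 km/s.
On the transfer ellipse at r₁, vis-viva gives v_p = √[μ(2/r₁ − 1/a_t)] = 1.69180 km/s.
First burn Δv₁ = |v_p − v₁| = 0.39343 km/s.
At r₂, v₂ = √(μ/r₂) = 0.54772 km/s.
Transfer-orbit speed at r₂: v_a = √[μ(2/r₂ − 1/a_t)] = 0.30107 km/s.
Second burn Δv₂ = |v₂ − v_a| = 0.24665 km/s.
Total Δv = Δv₁ + Δv₂ = 0.6401 km/s.

Δv = 0.640 km/s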